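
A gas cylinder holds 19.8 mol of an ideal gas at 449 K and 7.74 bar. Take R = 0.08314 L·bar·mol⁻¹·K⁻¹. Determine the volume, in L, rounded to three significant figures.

PV = nRT ⇒ V = nRT/P = (19.8 × 0.08314 × 449) / 7.74

V ≈ 95.5 L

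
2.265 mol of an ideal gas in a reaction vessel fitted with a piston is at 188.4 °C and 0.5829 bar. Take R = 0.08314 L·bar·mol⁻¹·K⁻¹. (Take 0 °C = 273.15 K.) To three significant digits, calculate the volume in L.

Convert: T = 461.55 K.
PV = nRT ⇒ V = nRT/P = (2.265 × 0.08314 × 461.55) / 0.5829

V ≈ 149 L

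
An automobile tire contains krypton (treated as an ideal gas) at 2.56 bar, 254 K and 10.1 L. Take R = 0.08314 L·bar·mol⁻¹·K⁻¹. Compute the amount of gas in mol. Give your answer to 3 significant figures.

PV = nRT ⇒ n = PV/(RT) = (2.56 × 10.1) / (0.08314 × 254)

n ≈ 1.22 mol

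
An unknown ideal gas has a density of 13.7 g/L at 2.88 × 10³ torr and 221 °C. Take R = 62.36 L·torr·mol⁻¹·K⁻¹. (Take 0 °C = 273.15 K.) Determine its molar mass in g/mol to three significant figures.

ρ = PM/(RT) ⇒ M = ρRT/P = (13.7 × 62.36 × 494.1) / 2.88e+03

M ≈ 147 g/mol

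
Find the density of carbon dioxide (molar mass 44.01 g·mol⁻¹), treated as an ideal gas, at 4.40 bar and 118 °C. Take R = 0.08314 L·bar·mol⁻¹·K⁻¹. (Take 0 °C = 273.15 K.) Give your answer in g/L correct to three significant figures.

ρ ≈ 5.95 g/L

ρ = PM/(RT) = (4.40 × 44.01) / (0.08314 × 391.1)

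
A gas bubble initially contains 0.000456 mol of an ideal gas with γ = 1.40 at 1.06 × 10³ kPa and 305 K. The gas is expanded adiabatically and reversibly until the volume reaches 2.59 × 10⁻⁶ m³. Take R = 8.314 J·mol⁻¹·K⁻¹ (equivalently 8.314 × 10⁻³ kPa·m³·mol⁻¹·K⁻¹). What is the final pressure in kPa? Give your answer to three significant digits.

P₂ ≈ 316 kPa

From PV = nRT: V₁ = nRT₁/P₁ = 1.091e-06 m³.
Adiabatic (γ = 1.40), T V^(γ−1) and P V^γ constant: T₂ = T₁·(V₁/V₂)^(γ−1) = 215.8 K; P₂ = P₁·(V₁/V₂)^γ = 315.9 kPa.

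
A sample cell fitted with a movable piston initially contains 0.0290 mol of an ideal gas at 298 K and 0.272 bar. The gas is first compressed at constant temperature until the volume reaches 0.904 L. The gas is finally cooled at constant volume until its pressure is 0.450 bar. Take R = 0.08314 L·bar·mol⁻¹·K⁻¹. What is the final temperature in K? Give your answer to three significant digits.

From PV = nRT: V₁ = nRT₁/P₁ = 2.642 L.
T constant ⇒ Boyle's law P V = const: T₂ = T₁; P₂ = P₁·(V₁/V₂) = 0.7948 bar.
V constant ⇒ P ∝ T: V₃ = V₂; T₃ = T₂·(P₃/P₂) = 168.7 K.

T₃ ≈ 169 K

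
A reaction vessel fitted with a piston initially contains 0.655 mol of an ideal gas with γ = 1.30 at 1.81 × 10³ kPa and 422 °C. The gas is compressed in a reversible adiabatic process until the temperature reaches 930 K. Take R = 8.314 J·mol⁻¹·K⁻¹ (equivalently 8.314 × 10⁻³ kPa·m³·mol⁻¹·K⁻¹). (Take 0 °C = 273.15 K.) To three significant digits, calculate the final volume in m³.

Convert: T₁ = 695.1 K.
From PV = nRT: V₁ = nRT₁/P₁ = 0.002091 m³.
Reversible adiabatic, γ = 1.30: P₂ = P₁·(T₂/T₁)^(γ/(γ−1)) = 6389 kPa; V₂ = V₁·(T₁/T₂)^(1/(γ−1)) = 0.0007927 m³.

V₂ ≈ 0.000793 m³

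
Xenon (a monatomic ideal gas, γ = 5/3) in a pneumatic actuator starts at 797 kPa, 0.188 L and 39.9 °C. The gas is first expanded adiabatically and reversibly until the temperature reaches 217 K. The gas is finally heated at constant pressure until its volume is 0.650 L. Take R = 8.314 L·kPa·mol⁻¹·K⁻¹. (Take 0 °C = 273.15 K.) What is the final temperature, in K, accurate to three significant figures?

T₃ ≈ 433 K

Convert: T₁ = 313.0 K.
Adiabatic (γ = 5/3), T V^(γ−1) and P V^γ constant: P₂ = P₁·(T₂/T₁)^(γ/(γ−1)) = 318.8 kPa; V₂ = V₁·(T₁/T₂)^(1/(γ−1)) = 0.3258 L.
P constant ⇒ V ∝ T: P₃ = P₂; T₃ = T₂·(V₃/V₂) = 433.0 K.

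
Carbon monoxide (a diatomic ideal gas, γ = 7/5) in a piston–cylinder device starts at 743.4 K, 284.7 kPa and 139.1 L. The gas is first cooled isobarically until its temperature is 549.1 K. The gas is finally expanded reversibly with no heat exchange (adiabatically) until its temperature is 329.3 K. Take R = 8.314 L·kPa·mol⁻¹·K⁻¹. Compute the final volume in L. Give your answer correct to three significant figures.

V₃ ≈ 369 L

P constant ⇒ V ∝ T: P₂ = P₁; V₂ = V₁·(T₂/T₁) = 102.7 L.
Adiabatic (γ = 7/5), T V^(γ−1) and P V^γ constant: P₃ = P₂·(T₃/T₂)^(γ/(γ−1)) = 47.55 kPa; V₃ = V₂·(T₂/T₃)^(1/(γ−1)) = 368.9 L.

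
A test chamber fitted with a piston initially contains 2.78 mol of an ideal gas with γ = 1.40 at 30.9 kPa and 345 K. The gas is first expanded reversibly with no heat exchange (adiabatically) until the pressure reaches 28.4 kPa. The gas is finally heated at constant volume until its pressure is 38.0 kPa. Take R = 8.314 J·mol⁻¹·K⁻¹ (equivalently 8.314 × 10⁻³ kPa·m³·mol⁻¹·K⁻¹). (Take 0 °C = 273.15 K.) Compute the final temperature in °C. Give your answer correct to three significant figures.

From PV = nRT: V₁ = nRT₁/P₁ = 0.2581 m³.
Reversible adiabatic, γ = 1.40: T₂ = T₁·(P₂/P₁)^((γ−1)/γ) = 336.8 K; V₂ = V₁·(P₁/P₂)^(1/γ) = 0.2741 m³.
V constant ⇒ P ∝ T: V₃ = V₂; T₃ = T₂·(P₃/P₂) = 450.6 K.

T₃ ≈ 177 °C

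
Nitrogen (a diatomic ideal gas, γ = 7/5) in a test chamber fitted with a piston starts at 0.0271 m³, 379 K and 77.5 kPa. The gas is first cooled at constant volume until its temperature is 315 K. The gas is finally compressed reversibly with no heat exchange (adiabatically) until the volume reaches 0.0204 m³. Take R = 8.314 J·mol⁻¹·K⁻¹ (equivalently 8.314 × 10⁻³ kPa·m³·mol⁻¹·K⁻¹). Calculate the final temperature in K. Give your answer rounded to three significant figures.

T₃ ≈ 353 K

Isochoric, so P/T is constant: V₂ = V₁; P₂ = P₁·(T₂/T₁) = 64.41 kPa.
Reversible adiabatic, γ = 7/5: T₃ = T₂·(V₂/V₃)^(γ−1) = 352.9 K; P₃ = P₂·(V₂/V₃)^γ = 95.86 kPa.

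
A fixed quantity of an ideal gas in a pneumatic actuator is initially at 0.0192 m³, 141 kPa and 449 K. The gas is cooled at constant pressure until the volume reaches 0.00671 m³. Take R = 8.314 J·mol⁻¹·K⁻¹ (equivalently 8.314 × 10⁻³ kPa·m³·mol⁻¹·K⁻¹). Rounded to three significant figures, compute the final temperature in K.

T₂ ≈ 157 K

P constant ⇒ V ∝ T: P₂ = P₁; T₂ = T₁·(V₂/V₁) = 156.9 K.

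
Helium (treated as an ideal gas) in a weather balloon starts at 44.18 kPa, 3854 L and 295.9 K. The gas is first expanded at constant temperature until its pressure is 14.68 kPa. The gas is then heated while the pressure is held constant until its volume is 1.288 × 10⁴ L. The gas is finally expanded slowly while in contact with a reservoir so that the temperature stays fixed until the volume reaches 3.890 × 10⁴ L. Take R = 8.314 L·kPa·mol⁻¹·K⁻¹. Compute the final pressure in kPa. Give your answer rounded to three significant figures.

T constant ⇒ Boyle's law P V = const: T₂ = T₁; V₂ = V₁·(P₁/P₂) = 1.160e+04 L.
Isobaric, so V/T is constant: P₃ = P₂; T₃ = T₂·(V₃/V₂) = 328.6 K.
T constant ⇒ Boyle's law P V = const: T₄ = T₃; P₄ = P₃·(V₃/V₄) = 4.861 kPa.

P₄ ≈ 4.86 kPa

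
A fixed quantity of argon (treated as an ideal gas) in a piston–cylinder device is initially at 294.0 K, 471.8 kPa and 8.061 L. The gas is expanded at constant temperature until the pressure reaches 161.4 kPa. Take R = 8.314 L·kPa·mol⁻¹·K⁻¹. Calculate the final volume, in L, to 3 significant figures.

T constant ⇒ Boyle's law P V = const: T₂ = T₁; V₂ = V₁·(P₁/P₂) = 23.56 L.

V₂ ≈ 23.6 L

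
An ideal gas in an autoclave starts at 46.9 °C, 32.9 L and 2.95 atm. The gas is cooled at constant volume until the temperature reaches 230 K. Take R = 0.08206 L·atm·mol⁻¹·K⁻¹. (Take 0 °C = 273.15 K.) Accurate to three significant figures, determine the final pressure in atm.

P₂ ≈ 2.12 atm

Convert: T₁ = 320.0 K.
V constant ⇒ P ∝ T: V₂ = V₁; P₂ = P₁·(T₂/T₁) = 2.120 atm.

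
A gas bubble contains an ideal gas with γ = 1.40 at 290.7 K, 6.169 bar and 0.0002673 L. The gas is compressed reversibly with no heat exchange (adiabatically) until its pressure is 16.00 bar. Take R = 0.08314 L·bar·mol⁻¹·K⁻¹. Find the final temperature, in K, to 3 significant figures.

T₂ ≈ 382 K

Adiabatic (γ = 1.40), T V^(γ−1) and P V^γ constant: T₂ = T₁·(P₂/P₁)^((γ−1)/γ) = 381.7 K; V₂ = V₁·(P₁/P₂)^(1/γ) = 0.0001353 L.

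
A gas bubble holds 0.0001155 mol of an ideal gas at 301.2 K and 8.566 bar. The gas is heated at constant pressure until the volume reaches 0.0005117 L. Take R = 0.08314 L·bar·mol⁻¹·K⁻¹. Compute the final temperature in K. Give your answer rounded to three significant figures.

From PV = nRT: V₁ = nRT₁/P₁ = 0.0003377 L.
Isobaric, so V/T is constant: P₂ = P₁; T₂ = T₁·(V₂/V₁) = 456.5 K.

T₂ ≈ 456 K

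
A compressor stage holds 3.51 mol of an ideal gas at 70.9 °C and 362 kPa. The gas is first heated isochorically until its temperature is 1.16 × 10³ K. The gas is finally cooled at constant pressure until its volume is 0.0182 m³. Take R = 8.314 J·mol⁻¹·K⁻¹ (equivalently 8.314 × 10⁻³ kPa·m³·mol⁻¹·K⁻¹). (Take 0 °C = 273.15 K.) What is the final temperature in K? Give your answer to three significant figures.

T₃ ≈ 761 K

Convert: T₁ = 344.0 K.
From PV = nRT: V₁ = nRT₁/P₁ = 0.02774 m³.
Isochoric, so P/T is constant: V₂ = V₁; P₂ = P₁·(T₂/T₁) = 1221 kPa.
P constant ⇒ V ∝ T: P₃ = P₂; T₃ = T₂·(V₃/V₂) = 761.2 K.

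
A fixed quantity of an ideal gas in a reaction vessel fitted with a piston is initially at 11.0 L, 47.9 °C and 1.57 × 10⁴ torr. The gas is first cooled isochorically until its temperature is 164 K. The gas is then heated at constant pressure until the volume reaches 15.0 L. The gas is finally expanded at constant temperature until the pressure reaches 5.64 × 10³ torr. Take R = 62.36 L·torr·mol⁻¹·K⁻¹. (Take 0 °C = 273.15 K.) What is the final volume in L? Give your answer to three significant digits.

V₄ ≈ 21.3 L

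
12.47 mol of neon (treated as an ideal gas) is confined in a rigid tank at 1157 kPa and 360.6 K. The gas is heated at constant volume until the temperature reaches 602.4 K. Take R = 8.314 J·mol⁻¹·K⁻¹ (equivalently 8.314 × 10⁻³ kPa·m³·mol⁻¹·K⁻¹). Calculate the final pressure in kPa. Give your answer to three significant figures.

P₂ ≈ 1.93e+03 kPa

From PV = nRT: V₁ = nRT₁/P₁ = 0.03231 m³.
Isochoric, so P/T is constant: V₂ = V₁; P₂ = P₁·(T₂/T₁) = 1933 kPa.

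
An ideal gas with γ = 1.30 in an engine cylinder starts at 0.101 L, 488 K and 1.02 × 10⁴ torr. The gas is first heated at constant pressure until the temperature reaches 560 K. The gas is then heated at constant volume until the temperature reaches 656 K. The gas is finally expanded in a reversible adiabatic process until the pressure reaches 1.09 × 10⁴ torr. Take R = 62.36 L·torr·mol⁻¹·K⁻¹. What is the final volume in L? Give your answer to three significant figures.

Isobaric, so V/T is constant: P₂ = P₁; V₂ = V₁·(T₂/T₁) = 0.1159 L.
Isochoric, so P/T is constant: V₃ = V₂; P₃ = P₂·(T₃/T₂) = 1.195e+04 torr.
Adiabatic (γ = 1.30), T V^(γ−1) and P V^γ constant: T₄ = T₃·(P₄/P₃)^((γ−1)/γ) = 642.2 K; V₄ = V₃·(P₃/P₄)^(1/γ) = 0.1244 L.

V₄ ≈ 0.124 L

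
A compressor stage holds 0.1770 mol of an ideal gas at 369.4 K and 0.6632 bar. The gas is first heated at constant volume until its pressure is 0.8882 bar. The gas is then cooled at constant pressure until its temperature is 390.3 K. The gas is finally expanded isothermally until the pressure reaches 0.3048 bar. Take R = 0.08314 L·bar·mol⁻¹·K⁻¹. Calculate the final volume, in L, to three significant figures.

From PV = nRT: V₁ = nRT₁/P₁ = 8.197 L.
Isochoric, so P/T is constant: V₂ = V₁; T₂ = T₁·(P₂/P₁) = 494.7 K.
P constant ⇒ V ∝ T: P₃ = P₂; V₃ = V₂·(T₃/T₂) = 6.467 L.
Isothermal, so P V is constant: T₄ = T₃; V₄ = V₃·(P₃/P₄) = 18.84 L.

V₄ ≈ 18.8 L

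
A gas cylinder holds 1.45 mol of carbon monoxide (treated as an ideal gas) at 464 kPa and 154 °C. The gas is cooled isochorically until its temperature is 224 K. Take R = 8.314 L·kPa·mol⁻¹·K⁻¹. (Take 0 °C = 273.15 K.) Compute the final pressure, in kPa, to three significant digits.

Convert: T₁ = 427.1 K.
From PV = nRT: V₁ = nRT₁/P₁ = 11.10 L.
V constant ⇒ P ∝ T: V₂ = V₁; P₂ = P₁·(T₂/T₁) = 243.3 kPa.

P₂ ≈ 243 kPa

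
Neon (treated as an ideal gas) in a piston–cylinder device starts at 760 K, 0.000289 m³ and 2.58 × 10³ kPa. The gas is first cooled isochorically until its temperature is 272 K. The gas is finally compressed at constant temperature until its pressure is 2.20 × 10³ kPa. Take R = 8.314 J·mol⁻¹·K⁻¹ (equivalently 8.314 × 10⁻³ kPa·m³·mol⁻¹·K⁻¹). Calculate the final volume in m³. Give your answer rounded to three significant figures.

V₃ ≈ 0.000121 m³

V constant ⇒ P ∝ T: V₂ = V₁; P₂ = P₁·(T₂/T₁) = 923.4 kPa.
Isothermal, so P V is constant: T₃ = T₂; V₃ = V₂·(P₂/P₃) = 0.0001213 m³.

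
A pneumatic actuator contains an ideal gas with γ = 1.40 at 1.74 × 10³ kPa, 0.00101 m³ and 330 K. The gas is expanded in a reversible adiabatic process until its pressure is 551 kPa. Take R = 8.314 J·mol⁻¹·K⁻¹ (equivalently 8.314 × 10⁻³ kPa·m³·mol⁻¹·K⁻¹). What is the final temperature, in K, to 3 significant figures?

T₂ ≈ 238 K

Adiabatic (γ = 1.40), T V^(γ−1) and P V^γ constant: T₂ = T₁·(P₂/P₁)^((γ−1)/γ) = 237.6 K; V₂ = V₁·(P₁/P₂)^(1/γ) = 0.002296 m³.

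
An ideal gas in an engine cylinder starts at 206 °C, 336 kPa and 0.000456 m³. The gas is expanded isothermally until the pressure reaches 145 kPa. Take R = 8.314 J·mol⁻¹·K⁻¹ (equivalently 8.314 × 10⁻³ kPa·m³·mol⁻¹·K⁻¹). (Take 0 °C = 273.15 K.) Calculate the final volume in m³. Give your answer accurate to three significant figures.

V₂ ≈ 0.00106 m³

Convert: T₁ = 479.1 K.
Isothermal, so P V is constant: T₂ = T₁; V₂ = V₁·(P₁/P₂) = 0.001057 m³.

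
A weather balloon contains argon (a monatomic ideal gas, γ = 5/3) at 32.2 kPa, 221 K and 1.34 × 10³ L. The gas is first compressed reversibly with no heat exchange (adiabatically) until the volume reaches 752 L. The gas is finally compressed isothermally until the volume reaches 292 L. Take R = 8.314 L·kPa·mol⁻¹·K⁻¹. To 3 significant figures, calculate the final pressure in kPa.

P₃ ≈ 217 kPa

Adiabatic (γ = 5/3), T V^(γ−1) and P V^γ constant: T₂ = T₁·(V₁/V₂)^(γ−1) = 324.8 K; P₂ = P₁·(V₁/V₂)^γ = 84.33 kPa.
Isothermal, so P V is constant: T₃ = T₂; P₃ = P₂·(V₂/V₃) = 217.2 kPa.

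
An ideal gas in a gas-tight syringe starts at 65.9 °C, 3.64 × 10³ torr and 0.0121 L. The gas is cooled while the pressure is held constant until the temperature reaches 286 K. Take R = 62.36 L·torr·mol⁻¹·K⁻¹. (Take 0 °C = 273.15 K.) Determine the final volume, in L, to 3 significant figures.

V₂ ≈ 0.0102 L

Convert: T₁ = 339.0 K.
P constant ⇒ V ∝ T: P₂ = P₁; V₂ = V₁·(T₂/T₁) = 0.01021 L.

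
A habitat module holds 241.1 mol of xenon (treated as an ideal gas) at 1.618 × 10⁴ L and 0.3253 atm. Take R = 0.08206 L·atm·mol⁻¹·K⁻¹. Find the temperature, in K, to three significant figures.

T ≈ 266 K

PV = nRT ⇒ T = PV/(nR) = (0.3253 × 1.618e+04) / (241.1 × 0.08206)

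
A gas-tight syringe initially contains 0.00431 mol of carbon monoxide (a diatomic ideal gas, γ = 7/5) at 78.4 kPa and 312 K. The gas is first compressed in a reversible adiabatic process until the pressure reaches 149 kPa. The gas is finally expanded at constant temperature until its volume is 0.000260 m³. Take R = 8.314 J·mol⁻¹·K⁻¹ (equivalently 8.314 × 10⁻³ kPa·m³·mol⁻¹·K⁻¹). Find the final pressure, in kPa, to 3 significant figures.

P₃ ≈ 51.7 kPa

From PV = nRT: V₁ = nRT₁/P₁ = 0.0001426 m³.
Reversible adiabatic, γ = 7/5: T₂ = T₁·(P₂/P₁)^((γ−1)/γ) = 374.8 K; V₂ = V₁·(P₁/P₂)^(1/γ) = 9.014e-05 m³.
T constant ⇒ Boyle's law P V = const: T₃ = T₂; P₃ = P₂·(V₂/V₃) = 51.66 kPa.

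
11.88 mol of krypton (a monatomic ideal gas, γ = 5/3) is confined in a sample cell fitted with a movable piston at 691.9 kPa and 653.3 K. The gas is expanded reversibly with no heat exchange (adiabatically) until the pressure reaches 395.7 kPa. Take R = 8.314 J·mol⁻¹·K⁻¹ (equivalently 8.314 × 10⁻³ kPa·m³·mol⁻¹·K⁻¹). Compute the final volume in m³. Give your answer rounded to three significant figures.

From PV = nRT: V₁ = nRT₁/P₁ = 0.09326 m³.
Reversible adiabatic, γ = 5/3: T₂ = T₁·(P₂/P₁)^((γ−1)/γ) = 522.4 K; V₂ = V₁·(P₁/P₂)^(1/γ) = 0.1304 m³.

V₂ ≈ 0.130 m³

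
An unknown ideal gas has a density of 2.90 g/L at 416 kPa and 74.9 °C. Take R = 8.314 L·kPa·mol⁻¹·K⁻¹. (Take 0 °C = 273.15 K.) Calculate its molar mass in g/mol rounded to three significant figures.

M ≈ 20.2 g/mol

ρ = PM/(RT) ⇒ M = ρRT/P = (2.90 × 8.314 × 348.0) / 416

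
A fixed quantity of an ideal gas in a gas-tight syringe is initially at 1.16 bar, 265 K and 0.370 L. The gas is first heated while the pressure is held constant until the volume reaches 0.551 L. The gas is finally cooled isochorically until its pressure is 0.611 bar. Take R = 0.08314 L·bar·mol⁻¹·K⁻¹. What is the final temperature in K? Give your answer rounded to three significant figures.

Isobaric, so V/T is constant: P₂ = P₁; T₂ = T₁·(V₂/V₁) = 394.6 K.
V constant ⇒ P ∝ T: V₃ = V₂; T₃ = T₂·(P₃/P₂) = 207.9 K.

T₃ ≈ 208 K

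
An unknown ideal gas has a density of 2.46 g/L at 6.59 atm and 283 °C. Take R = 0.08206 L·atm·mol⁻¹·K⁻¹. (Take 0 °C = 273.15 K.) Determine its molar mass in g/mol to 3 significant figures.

ρ = PM/(RT) ⇒ M = ρRT/P = (2.46 × 0.08206 × 556.1) / 6.59

M ≈ 17.0 g/mol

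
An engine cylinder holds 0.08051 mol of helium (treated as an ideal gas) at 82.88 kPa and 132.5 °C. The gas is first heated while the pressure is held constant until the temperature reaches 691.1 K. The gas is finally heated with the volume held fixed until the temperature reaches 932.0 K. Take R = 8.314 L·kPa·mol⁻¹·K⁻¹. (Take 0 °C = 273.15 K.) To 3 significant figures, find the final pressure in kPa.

P₃ ≈ 112 kPa

Convert: T₁ = 405.6 K.
From PV = nRT: V₁ = nRT₁/P₁ = 3.276 L.
P constant ⇒ V ∝ T: P₂ = P₁; V₂ = V₁·(T₂/T₁) = 5.582 L.
V constant ⇒ P ∝ T: V₃ = V₂; P₃ = P₂·(T₃/T₂) = 111.8 kPa.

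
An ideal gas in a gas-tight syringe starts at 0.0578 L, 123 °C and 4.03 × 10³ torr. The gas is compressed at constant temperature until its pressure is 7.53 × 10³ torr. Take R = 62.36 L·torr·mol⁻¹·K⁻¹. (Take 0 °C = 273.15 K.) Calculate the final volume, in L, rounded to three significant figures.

V₂ ≈ 0.0309 L

Convert: T₁ = 396.1 K.
Isothermal, so P V is constant: T₂ = T₁; V₂ = V₁·(P₁/P₂) = 0.03093 L.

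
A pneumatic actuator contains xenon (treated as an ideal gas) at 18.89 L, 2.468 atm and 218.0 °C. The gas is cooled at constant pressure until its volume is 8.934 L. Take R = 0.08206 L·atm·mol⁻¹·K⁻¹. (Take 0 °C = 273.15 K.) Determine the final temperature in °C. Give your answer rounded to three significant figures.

Convert: T₁ = 491.1 K.
P constant ⇒ V ∝ T: P₂ = P₁; T₂ = T₁·(V₂/V₁) = 232.3 K.

T₂ ≈ -40.9 °C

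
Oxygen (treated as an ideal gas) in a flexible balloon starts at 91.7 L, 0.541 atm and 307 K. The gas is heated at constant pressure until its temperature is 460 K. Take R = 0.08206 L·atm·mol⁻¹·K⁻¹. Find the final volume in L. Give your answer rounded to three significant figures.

Isobaric, so V/T is constant: P₂ = P₁; V₂ = V₁·(T₂/T₁) = 137.4 L.

V₂ ≈ 137 L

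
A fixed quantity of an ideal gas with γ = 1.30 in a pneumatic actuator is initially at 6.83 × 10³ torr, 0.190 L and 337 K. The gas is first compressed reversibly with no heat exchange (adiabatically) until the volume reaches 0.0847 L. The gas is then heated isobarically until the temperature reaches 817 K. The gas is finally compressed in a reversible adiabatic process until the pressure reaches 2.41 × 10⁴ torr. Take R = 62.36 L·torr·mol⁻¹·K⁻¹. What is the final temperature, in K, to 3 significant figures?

T₄ ≈ 858 K

Adiabatic (γ = 1.30), T V^(γ−1) and P V^γ constant: T₂ = T₁·(V₁/V₂)^(γ−1) = 429.4 K; P₂ = P₁·(V₁/V₂)^γ = 1.952e+04 torr.
P constant ⇒ V ∝ T: P₃ = P₂; V₃ = V₂·(T₃/T₂) = 0.1611 L.
Reversible adiabatic, γ = 1.30: T₄ = T₃·(P₄/P₃)^((γ−1)/γ) = 857.7 K; V₄ = V₃·(P₃/P₄)^(1/γ) = 0.1370 L.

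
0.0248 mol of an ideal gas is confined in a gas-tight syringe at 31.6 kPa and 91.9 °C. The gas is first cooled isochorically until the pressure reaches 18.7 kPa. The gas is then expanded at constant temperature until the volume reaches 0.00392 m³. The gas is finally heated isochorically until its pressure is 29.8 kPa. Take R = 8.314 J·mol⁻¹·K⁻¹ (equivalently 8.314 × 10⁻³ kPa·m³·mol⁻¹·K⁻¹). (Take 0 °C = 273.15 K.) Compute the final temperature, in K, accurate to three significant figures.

T₄ ≈ 567 K

Convert: T₁ = 365.0 K.
From PV = nRT: V₁ = nRT₁/P₁ = 0.002382 m³.
V constant ⇒ P ∝ T: V₂ = V₁; T₂ = T₁·(P₂/P₁) = 216.0 K.
Isothermal, so P V is constant: T₃ = T₂; P₃ = P₂·(V₂/V₃) = 11.36 kPa.
V constant ⇒ P ∝ T: V₄ = V₃; T₄ = T₃·(P₄/P₃) = 566.6 K.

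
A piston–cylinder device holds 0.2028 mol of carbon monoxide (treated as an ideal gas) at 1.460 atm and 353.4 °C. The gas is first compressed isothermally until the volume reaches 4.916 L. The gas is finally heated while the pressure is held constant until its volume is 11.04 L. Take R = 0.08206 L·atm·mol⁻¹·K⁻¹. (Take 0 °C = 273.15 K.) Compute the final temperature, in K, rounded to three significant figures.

T₃ ≈ 1.41e+03 K

Convert: T₁ = 626.5 K.
From PV = nRT: V₁ = nRT₁/P₁ = 7.142 L.
Isothermal, so P V is constant: T₂ = T₁; P₂ = P₁·(V₁/V₂) = 2.121 atm.
Isobaric, so V/T is constant: P₃ = P₂; T₃ = T₂·(V₃/V₂) = 1407 K.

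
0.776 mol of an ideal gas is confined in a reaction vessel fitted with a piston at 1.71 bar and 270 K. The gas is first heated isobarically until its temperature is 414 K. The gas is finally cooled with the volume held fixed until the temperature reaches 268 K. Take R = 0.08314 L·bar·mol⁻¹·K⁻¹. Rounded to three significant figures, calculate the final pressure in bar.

From PV = nRT: V₁ = nRT₁/P₁ = 10.19 L.
Isobaric, so V/T is constant: P₂ = P₁; V₂ = V₁·(T₂/T₁) = 15.62 L.
Isochoric, so P/T is constant: V₃ = V₂; P₃ = P₂·(T₃/T₂) = 1.107 bar.

P₃ ≈ 1.11 bar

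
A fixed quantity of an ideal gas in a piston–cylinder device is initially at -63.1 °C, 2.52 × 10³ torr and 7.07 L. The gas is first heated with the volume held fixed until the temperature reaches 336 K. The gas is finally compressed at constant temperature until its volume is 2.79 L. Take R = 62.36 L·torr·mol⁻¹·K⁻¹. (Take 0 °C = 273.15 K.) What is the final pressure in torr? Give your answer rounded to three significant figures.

P₃ ≈ 1.02e+04 torr

Convert: T₁ = 210.0 K.
V constant ⇒ P ∝ T: V₂ = V₁; P₂ = P₁·(T₂/T₁) = 4031 torr.
T constant ⇒ Boyle's law P V = const: T₃ = T₂; P₃ = P₂·(V₂/V₃) = 1.021e+04 torr.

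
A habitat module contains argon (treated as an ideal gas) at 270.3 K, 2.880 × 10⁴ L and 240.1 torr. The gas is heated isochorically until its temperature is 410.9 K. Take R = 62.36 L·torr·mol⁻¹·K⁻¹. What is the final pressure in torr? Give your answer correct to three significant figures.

P₂ ≈ 365 torr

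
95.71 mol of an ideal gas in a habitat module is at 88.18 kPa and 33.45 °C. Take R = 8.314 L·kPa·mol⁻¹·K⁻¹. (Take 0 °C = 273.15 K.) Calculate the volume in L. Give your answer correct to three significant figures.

V ≈ 2.77e+03 L

Convert: T = 306.60 K.
PV = nRT ⇒ V = nRT/P = (95.71 × 8.314 × 306.60) / 88.18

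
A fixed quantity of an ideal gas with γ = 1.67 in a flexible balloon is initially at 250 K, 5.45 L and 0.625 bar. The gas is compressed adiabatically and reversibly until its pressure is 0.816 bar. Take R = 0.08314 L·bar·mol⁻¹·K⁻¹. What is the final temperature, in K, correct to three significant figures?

T₂ ≈ 278 K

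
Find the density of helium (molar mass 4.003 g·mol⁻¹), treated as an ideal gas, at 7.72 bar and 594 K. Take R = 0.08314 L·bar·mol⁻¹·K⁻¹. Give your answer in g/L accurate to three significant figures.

ρ = PM/(RT) = (7.72 × 4.003) / (0.08314 × 594.0)

ρ ≈ 0.626 g/L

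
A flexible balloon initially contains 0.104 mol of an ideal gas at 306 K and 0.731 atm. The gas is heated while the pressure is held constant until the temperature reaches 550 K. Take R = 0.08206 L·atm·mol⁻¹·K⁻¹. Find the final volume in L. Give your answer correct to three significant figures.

From PV = nRT: V₁ = nRT₁/P₁ = 3.572 L.
P constant ⇒ V ∝ T: P₂ = P₁; V₂ = V₁·(T₂/T₁) = 6.421 L.

V₂ ≈ 6.42 L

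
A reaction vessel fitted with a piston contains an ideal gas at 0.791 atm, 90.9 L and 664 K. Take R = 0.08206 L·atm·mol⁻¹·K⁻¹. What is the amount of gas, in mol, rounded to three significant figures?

n ≈ 1.32 mol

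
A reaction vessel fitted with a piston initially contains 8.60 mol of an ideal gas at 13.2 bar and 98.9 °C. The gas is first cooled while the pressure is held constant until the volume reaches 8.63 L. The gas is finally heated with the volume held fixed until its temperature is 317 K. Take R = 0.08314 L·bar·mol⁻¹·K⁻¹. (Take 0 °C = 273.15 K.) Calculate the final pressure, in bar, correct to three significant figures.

P₃ ≈ 26.3 bar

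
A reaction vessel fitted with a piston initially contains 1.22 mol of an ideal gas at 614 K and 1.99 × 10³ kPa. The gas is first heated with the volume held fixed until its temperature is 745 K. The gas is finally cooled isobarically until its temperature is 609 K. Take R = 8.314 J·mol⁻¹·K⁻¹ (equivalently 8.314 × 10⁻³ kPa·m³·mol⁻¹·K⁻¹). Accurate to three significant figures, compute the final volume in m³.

V₃ ≈ 0.00256 m³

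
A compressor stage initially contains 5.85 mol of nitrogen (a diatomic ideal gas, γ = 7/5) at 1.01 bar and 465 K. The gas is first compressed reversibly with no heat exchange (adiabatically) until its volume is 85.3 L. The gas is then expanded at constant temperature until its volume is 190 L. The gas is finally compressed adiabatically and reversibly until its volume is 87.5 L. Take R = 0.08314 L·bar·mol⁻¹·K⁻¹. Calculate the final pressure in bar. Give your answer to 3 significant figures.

P₄ ≈ 5.19 bar

From PV = nRT: V₁ = nRT₁/P₁ = 223.9 L.
Reversible adiabatic, γ = 7/5: T₂ = T₁·(V₁/V₂)^(γ−1) = 684.1 K; P₂ = P₁·(V₁/V₂)^γ = 3.901 bar.
T constant ⇒ Boyle's law P V = const: T₃ = T₂; P₃ = P₂·(V₂/V₃) = 1.751 bar.
Reversible adiabatic, γ = 7/5: T₄ = T₃·(V₃/V₄)^(γ−1) = 932.8 K; P₄ = P₃·(V₃/V₄)^γ = 5.185 bar.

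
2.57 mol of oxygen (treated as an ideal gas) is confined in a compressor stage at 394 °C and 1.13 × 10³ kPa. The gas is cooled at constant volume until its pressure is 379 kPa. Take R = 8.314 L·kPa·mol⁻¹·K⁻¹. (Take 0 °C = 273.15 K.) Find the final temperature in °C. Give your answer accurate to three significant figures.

T₂ ≈ -49.4 °C

Convert: T₁ = 667.1 K.
From PV = nRT: V₁ = nRT₁/P₁ = 12.62 L.
Isochoric, so P/T is constant: V₂ = V₁; T₂ = T₁·(P₂/P₁) = 223.8 K.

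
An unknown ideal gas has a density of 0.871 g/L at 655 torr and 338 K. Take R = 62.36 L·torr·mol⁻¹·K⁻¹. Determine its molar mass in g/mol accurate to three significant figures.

ρ = PM/(RT) ⇒ M = ρRT/P = (0.871 × 62.36 × 338.0) / 655

M ≈ 28.0 g/mol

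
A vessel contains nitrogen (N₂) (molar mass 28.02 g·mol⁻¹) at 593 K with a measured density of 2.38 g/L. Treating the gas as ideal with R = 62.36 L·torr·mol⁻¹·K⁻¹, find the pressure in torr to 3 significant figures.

ρ = PM/(RT) ⇒ P = ρRT/M = (2.38 × 62.36 × 593.0) / 28.02

P ≈ 3.14e+03 torr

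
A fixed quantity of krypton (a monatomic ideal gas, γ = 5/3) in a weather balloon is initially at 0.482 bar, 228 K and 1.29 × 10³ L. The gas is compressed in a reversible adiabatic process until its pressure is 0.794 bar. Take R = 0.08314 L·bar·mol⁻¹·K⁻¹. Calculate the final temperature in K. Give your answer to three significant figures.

T₂ ≈ 278 K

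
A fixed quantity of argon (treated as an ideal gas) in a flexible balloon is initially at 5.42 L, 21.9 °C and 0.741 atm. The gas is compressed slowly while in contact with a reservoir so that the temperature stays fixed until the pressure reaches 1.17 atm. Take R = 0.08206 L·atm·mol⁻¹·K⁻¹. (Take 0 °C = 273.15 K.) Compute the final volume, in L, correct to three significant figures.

Convert: T₁ = 295.0 K.
Isothermal, so P V is constant: T₂ = T₁; V₂ = V₁·(P₁/P₂) = 3.433 L.

V₂ ≈ 3.43 L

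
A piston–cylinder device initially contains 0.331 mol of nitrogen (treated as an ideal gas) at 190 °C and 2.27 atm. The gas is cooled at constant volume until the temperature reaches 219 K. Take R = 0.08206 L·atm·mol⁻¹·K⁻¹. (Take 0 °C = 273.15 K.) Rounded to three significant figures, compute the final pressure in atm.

Convert: T₁ = 463.1 K.
From PV = nRT: V₁ = nRT₁/P₁ = 5.542 L.
V constant ⇒ P ∝ T: V₂ = V₁; P₂ = P₁·(T₂/T₁) = 1.073 atm.

P₂ ≈ 1.07 atm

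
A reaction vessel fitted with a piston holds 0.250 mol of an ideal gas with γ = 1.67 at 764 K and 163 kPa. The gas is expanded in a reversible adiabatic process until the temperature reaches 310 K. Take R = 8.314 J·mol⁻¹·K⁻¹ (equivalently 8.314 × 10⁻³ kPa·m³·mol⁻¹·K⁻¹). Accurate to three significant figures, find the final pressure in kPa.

From PV = nRT: V₁ = nRT₁/P₁ = 0.009742 m³.
Adiabatic (γ = 1.67), T V^(γ−1) and P V^γ constant: P₂ = P₁·(T₂/T₁)^(γ/(γ−1)) = 17.21 kPa; V₂ = V₁·(T₁/T₂)^(1/(γ−1)) = 0.03744 m³.

P₂ ≈ 17.2 kPa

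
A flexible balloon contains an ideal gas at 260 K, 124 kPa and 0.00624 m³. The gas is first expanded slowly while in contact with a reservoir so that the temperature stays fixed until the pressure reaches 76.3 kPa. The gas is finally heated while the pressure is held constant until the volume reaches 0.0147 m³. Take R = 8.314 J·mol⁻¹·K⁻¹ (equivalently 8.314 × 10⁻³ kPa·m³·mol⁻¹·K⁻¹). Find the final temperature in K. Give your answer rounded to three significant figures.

T₃ ≈ 377 K

T constant ⇒ Boyle's law P V = const: T₂ = T₁; V₂ = V₁·(P₁/P₂) = 0.01014 m³.
P constant ⇒ V ∝ T: P₃ = P₂; T₃ = T₂·(V₃/V₂) = 376.9 K.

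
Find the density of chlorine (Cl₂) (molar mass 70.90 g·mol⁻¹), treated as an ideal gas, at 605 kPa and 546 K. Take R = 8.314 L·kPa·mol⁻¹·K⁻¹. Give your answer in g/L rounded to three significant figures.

ρ = PM/(RT) = (605 × 70.90) / (8.314 × 546.0)

ρ ≈ 9.45 g/L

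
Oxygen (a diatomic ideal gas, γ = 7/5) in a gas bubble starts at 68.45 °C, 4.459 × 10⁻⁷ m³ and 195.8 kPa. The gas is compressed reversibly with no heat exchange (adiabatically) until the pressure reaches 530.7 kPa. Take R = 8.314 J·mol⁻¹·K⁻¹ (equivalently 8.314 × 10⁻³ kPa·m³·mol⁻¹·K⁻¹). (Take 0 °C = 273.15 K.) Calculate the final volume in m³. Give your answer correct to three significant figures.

V₂ ≈ 2.19e-07 m³

Convert: T₁ = 341.6 K.
Reversible adiabatic, γ = 7/5: T₂ = T₁·(P₂/P₁)^((γ−1)/γ) = 454.2 K; V₂ = V₁·(P₁/P₂)^(1/γ) = 2.187e-07 m³.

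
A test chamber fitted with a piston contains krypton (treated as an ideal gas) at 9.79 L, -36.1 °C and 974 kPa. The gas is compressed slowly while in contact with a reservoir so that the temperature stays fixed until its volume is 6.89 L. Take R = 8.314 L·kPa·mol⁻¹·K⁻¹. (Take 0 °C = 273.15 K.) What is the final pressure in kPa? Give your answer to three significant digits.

Convert: T₁ = 237.0 K.
T constant ⇒ Boyle's law P V = const: T₂ = T₁; P₂ = P₁·(V₁/V₂) = 1384 kPa.

P₂ ≈ 1.38e+03 kPa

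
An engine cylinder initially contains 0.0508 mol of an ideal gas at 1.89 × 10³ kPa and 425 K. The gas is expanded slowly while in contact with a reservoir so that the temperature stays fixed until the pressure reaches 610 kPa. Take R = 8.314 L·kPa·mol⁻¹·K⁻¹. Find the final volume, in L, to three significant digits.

V₂ ≈ 0.294 L

From PV = nRT: V₁ = nRT₁/P₁ = 0.09497 L.
Isothermal, so P V is constant: T₂ = T₁; V₂ = V₁·(P₁/P₂) = 0.2943 L.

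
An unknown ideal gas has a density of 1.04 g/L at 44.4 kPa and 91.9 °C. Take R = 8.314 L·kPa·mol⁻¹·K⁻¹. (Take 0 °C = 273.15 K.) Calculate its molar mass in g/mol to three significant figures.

ρ = PM/(RT) ⇒ M = ρRT/P = (1.04 × 8.314 × 365.0) / 44.4

M ≈ 71.1 g/mol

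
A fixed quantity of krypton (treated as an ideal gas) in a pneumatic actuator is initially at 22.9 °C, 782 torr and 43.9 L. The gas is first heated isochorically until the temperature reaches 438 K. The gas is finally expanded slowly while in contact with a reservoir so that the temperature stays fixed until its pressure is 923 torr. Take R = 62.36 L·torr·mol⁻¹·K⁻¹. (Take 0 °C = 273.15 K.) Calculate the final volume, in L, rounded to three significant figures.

V₃ ≈ 55.0 L

Convert: T₁ = 296.0 K.
V constant ⇒ P ∝ T: V₂ = V₁; P₂ = P₁·(T₂/T₁) = 1157 torr.
Isothermal, so P V is constant: T₃ = T₂; V₃ = V₂·(P₂/P₃) = 55.03 L.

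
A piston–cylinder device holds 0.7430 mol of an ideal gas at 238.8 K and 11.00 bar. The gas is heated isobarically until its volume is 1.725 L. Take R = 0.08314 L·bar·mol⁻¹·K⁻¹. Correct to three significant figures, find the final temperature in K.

From PV = nRT: V₁ = nRT₁/P₁ = 1.341 L.
Isobaric, so V/T is constant: P₂ = P₁; T₂ = T₁·(V₂/V₁) = 307.2 K.

T₂ ≈ 307 K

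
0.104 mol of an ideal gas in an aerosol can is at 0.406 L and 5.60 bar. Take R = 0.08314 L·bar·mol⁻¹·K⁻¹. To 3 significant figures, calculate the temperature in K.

T ≈ 263 K

PV = nRT ⇒ T = PV/(nR) = (5.60 × 0.406) / (0.104 × 0.08314)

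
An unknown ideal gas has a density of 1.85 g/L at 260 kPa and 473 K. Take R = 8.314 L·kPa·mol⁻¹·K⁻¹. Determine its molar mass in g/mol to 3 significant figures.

ρ = PM/(RT) ⇒ M = ρRT/P = (1.85 × 8.314 × 473.0) / 260

M ≈ 28.0 g/mol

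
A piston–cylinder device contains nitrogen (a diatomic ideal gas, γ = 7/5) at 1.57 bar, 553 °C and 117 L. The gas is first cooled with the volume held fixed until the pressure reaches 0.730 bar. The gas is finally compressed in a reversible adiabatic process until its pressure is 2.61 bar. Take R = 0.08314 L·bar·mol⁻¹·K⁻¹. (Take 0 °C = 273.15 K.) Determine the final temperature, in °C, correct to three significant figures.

Convert: T₁ = 826.1 K.
Isochoric, so P/T is constant: V₂ = V₁; T₂ = T₁·(P₂/P₁) = 384.1 K.
Adiabatic (γ = 7/5), T V^(γ−1) and P V^γ constant: T₃ = T₂·(P₃/P₂)^((γ−1)/γ) = 552.8 K; V₃ = V₂·(P₂/P₃)^(1/γ) = 47.09 L.

T₃ ≈ 280 °C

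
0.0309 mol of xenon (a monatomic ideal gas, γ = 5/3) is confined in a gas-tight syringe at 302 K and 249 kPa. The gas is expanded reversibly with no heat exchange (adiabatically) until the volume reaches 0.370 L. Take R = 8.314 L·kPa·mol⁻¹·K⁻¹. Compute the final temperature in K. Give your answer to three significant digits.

T₂ ≈ 269 K

From PV = nRT: V₁ = nRT₁/P₁ = 0.3116 L.
Reversible adiabatic, γ = 5/3: T₂ = T₁·(V₁/V₂)^(γ−1) = 269.3 K; P₂ = P₁·(V₁/V₂)^γ = 187.0 kPa.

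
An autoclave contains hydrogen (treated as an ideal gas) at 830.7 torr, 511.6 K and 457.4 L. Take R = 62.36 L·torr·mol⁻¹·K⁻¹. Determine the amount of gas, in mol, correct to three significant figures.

PV = nRT ⇒ n = PV/(RT) = (830.7 × 457.4) / (62.36 × 511.6)

n ≈ 11.9 mol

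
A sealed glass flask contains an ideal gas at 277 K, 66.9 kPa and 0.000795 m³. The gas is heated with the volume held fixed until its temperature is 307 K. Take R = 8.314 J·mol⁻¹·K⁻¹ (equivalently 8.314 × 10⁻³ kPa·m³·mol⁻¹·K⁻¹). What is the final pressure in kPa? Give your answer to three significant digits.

V constant ⇒ P ∝ T: V₂ = V₁; P₂ = P₁·(T₂/T₁) = 74.15 kPa.

P₂ ≈ 74.1 kPa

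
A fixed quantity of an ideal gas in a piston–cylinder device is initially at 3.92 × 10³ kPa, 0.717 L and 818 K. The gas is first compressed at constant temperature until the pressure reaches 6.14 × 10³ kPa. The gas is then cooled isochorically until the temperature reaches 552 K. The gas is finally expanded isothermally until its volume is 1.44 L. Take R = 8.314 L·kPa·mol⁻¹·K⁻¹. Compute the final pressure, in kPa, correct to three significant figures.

Isothermal, so P V is constant: T₂ = T₁; V₂ = V₁·(P₁/P₂) = 0.4578 L.
Isochoric, so P/T is constant: V₃ = V₂; P₃ = P₂·(T₃/T₂) = 4143 kPa.
T constant ⇒ Boyle's law P V = const: T₄ = T₃; P₄ = P₃·(V₃/V₄) = 1317 kPa.

P₄ ≈ 1.32e+03 kPa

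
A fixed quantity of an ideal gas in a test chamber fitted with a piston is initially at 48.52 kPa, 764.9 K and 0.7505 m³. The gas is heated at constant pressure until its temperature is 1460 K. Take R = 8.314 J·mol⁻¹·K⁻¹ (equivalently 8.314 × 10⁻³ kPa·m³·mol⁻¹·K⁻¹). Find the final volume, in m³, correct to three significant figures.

P constant ⇒ V ∝ T: P₂ = P₁; V₂ = V₁·(T₂/T₁) = 1.433 m³.

V₂ ≈ 1.43 m³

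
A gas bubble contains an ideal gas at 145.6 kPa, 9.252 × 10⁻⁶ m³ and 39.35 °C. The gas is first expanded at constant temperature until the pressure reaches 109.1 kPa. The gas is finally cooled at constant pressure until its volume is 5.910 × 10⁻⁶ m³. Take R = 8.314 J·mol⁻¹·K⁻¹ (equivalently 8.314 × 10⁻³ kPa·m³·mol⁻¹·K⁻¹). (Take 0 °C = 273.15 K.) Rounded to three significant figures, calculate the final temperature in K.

T₃ ≈ 150 K

Convert: T₁ = 312.5 K.
T constant ⇒ Boyle's law P V = const: T₂ = T₁; V₂ = V₁·(P₁/P₂) = 1.235e-05 m³.
Isobaric, so V/T is constant: P₃ = P₂; T₃ = T₂·(V₃/V₂) = 149.6 K.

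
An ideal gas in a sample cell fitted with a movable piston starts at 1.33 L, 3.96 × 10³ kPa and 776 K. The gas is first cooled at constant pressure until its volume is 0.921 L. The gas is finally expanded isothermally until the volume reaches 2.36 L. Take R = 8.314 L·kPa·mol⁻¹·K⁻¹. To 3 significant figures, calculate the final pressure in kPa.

P₃ ≈ 1.55e+03 kPa

Isobaric, so V/T is constant: P₂ = P₁; T₂ = T₁·(V₂/V₁) = 537.4 K.
T constant ⇒ Boyle's law P V = const: T₃ = T₂; P₃ = P₂·(V₂/V₃) = 1545 kPa.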